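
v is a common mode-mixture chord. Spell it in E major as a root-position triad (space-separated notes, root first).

B D F#

v is built on scale degree 5, which is B in both E major and its parallel. Building the minor chord from the parallel minor on B: B–D–F#.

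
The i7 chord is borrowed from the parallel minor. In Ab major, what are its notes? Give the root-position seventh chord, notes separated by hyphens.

Ab-Cb-Eb-Gb

The root, Ab, is scale degree 1 — the same note in Ab major and Ab minor; only the chord quality changes. Building the minor-seventh chord from the parallel minor on Ab: Ab–Cb–Eb–Gb.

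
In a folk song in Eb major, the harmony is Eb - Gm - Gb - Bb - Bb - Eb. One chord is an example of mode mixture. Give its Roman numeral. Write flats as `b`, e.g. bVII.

Eb major has the diatonic set Eb, Fm, Gm, Ab, Bb, Cm, Ddim. Eb, Gm and Bb all belong to that set. Gb (Gb–Bb–Db) is not: scale degree 3 in Eb major carries Gm (iii). In Eb minor the chord on that degree is Gb, so here it functions as bIII, borrowed from the parallel minor.

bIII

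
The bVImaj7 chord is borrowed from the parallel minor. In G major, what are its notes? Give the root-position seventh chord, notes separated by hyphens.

Eb-G-Bb-D

Scale degree 6 in G major is E. bVImaj7 uses the lowered form, Eb, taken from G minor. Stacking thirds in G minor on Eb gives Eb–G–Bb–D.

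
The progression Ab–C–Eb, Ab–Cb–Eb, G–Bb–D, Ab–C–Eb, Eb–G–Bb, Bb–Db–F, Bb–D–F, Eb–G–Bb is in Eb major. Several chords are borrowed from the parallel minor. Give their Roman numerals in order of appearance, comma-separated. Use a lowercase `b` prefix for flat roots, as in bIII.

The diatonic triads in Eb major are Eb, Fm, Gm, Ab, Bb, Cm, Ddim. Ab–C–Eb = Ab, G–Bb–D = Gm, Eb–G–Bb = Eb and Bb–D–F = Bb all belong to that set. Ab–Cb–Eb doesn't fit — on degree 4 Eb major would have Ab (IV). Abm is the degree-4 chord of Eb minor, so it is the borrowed iv. Bb–Db–F doesn't fit — on degree 5 Eb major would have Bb (V). Bbm is the degree-5 chord of Eb minor, so it is the borrowed v.

iv, v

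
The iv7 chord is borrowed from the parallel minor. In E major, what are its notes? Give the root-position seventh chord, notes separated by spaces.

A C E G

iv7 is built on scale degree 4, which is A in both E major and its parallel. Building the minor-seventh chord from the parallel minor on A: A–C–E–G.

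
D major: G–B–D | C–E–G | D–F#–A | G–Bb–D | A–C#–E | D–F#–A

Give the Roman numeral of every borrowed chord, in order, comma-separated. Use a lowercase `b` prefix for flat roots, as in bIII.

In D major the diatonic chords are D, Em, F#m, G, A, Bm, C#dim. Of the given chords, G–B–D = G, D–F#–A = D and A–C#–E = A are diatonic. C–E–G is not: scale degree 7 in D major carries C#dim (vii°). In D minor the chord on that degree is C, so here it functions as bVII, borrowed from the parallel minor. But G–Bb–D is foreign: the diatonic IV on degree 4 is G, whereas Gm comes from D minor. It is labeled iv.

bVII, iv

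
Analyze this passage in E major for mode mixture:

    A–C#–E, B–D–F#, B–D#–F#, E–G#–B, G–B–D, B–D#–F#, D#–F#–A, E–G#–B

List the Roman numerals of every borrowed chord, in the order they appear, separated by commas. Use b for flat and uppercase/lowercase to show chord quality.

In E major the diatonic chords are E, F#m, G#m, A, B, C#m, D#dim. A–C#–E = A, B–D#–F# = B, E–G#–B = E and D#–F#–A = D#dim are all diatonic. But B–D–F# is foreign: the diatonic V on degree 5 is B, whereas Bm comes from E minor. It is labeled v. G–B–D doesn't fit — on degree 3 E major would have G#m (iii). G is the degree-3 chord of E minor, so it is the borrowed bIII.

v, bIII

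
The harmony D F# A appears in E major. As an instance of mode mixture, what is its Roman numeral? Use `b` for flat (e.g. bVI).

In E major scale degree 7 is D#; D is its lowered form, from E minor. The diatonic chord on degree 7 would be D#dim (vii°), but D–F#–A is the major chord from E minor. As a borrowed chord it is labeled bVII.

bVII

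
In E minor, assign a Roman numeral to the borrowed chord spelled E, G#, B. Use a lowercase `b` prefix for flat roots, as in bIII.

I

The root E is the diatonic 1st degree of E minor; the borrowing shows in the chord quality. The diatonic chord on degree 1 would be Em (i), but E–G#–B is the major chord from E major. As a borrowed chord it is labeled I.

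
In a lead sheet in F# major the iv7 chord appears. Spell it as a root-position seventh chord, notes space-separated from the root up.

B D F# A

iv7 is built on scale degree 4, which is B in both F# major and its parallel. In F# minor the chord on B is B–D–F#–A.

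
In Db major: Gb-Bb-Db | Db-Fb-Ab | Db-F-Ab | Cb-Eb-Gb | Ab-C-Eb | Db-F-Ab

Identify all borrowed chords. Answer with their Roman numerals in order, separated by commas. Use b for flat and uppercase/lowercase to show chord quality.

Db major has the diatonic set Db, Ebm, Fm, Gb, Ab, Bbm, Cdim. Gb–Bb–Db = Gb, Db–F–Ab = Db and Ab–C–Eb = Ab all belong to that set. But Db–Fb–Ab is foreign: the diatonic I on degree 1 is Db, whereas Dbm comes from Db minor. It is labeled i. Cb–Eb–Gb is not: scale degree 7 in Db major carries Cdim (vii°). In Db minor the chord on that degree is Cb, so here it functions as bVII, borrowed from the parallel minor.

i, bVII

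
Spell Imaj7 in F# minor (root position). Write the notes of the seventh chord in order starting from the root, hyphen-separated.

F#-A#-C#-E#

The root, F#, is scale degree 1 — the same note in F# minor and F# major; only the chord quality changes. Building the major-seventh chord from the parallel major on F#: F#–A#–C#–E#.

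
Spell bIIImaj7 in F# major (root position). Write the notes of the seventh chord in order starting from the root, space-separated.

A C# E G#

Scale degree 3 in F# major is A#. bIIImaj7 uses the lowered form, A, taken from F# minor. Building the major-seventh chord from the parallel minor on A: A–C#–E–G#.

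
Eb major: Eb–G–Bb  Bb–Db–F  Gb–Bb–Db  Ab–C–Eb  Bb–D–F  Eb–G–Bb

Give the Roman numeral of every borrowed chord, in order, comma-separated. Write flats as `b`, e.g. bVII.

v, bIII

Eb major has the diatonic set Eb, Fm, Gm, Ab, Bb, Cm, Ddim. Eb–G–Bb = Eb, Ab–C–Eb = Ab and Bb–D–F = Bb all belong to that set. Bb–Db–F is not: scale degree 5 in Eb major carries Bb (V). In Eb minor the chord on that degree is Bbm, so here it functions as v, borrowed from the parallel minor. Gb–Bb–Db is not: scale degree 3 in Eb major carries Gm (iii). In Eb minor the chord on that degree is Gb, so here it functions as bIII, borrowed from the parallel minor.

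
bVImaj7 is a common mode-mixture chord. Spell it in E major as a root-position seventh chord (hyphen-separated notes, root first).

C-E-G-B

Scale degree 6 in E major is C#. bVImaj7 uses the lowered form, C, taken from E minor. Stacking thirds in E minor on C gives C–E–G–B.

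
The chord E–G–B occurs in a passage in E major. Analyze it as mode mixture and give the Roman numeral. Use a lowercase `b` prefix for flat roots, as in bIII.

E is scale degree 1 in E major. Diatonically E major has E (I) on that degree; E–G–B is instead the minor chord native to E minor, so it takes the label i.

i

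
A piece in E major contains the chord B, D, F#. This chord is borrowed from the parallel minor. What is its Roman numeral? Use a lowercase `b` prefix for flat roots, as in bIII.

The root B is the diatonic 5th degree of E major; the borrowing shows in the chord quality. The diatonic chord on degree 5 would be B (V), but B–D–F# is the minor chord from E minor. As a borrowed chord it is labeled v.

v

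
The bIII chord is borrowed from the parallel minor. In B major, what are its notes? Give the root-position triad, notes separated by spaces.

D F# A

Scale degree 3 in B major is D#. bIII uses the lowered form, D, taken from B minor. Stacking thirds in B minor on D gives D–F#–A.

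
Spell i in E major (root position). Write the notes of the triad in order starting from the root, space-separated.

E G B

The root, E, is scale degree 1 — the same note in E major and E minor; only the chord quality changes. In E minor the chord on E is E–G–B.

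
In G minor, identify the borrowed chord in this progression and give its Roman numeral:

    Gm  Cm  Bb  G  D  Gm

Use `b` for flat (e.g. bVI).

I

The diatonic triads in G minor (with V from harmonic minor) are Gm, Adim, Bb, Cm, D, Eb, F. Gm, Cm, Bb and D are all diatonic. G (G–B–D) doesn't fit — on degree 1 G minor would have Gm (i). G is the degree-1 chord of G major, so it is the borrowed I.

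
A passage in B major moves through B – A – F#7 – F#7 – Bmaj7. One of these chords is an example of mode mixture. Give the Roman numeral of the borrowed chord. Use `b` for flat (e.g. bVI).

bVII

B major has the diatonic set B, C#m, D#m, E, F#, G#m, A#dim. B, F#7 and Bmaj7 all belong to that set. But A (A–C#–E) is foreign: the diatonic vii° on degree 7 is A#dim, whereas A comes from B minor. It is labeled bVII.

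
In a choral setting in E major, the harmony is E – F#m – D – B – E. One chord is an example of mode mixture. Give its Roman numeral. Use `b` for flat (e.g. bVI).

bVII

In E major the diatonic chords are E, F#m, G#m, A, B, C#m, D#dim. Of the given chords, E, F#m and B are diatonic. D (D–F#–A) is not: scale degree 7 in E major carries D#dim (vii°). In E minor the chord on that degree is D, so here it functions as bVII, borrowed from the parallel minor.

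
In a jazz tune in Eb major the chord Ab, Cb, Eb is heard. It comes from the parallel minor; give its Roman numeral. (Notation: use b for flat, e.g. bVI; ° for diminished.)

The root Ab is the diatonic 4th degree of Eb major; the borrowing shows in the chord quality. Ab–Cb–Eb is a minor chord — the form found in Eb minor, not the diatonic IV (Ab). Borrowed into Eb major it is written iv.

iv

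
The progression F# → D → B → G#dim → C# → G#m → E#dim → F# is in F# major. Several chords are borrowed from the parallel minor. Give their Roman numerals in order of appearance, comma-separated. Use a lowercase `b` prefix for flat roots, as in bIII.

bVI, ii°

F# major has the diatonic set F#, G#m, A#m, B, C#, D#m, E#dim. Of the given chords, F#, B, C#, G#m and E#dim are diatonic. But D (D–F#–A) is foreign: the diatonic vi on degree 6 is D#m, whereas D comes from F# minor. It is labeled bVI. G#dim (G#–B–D) is not: scale degree 2 in F# major carries G#m (ii). In F# minor the chord on that degree is G#dim, so here it functions as ii°, borrowed from the parallel minor.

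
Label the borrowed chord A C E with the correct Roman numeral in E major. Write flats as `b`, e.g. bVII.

iv

A is scale degree 4 in E major. Diatonically E major has A (IV) on that degree; A–C–E is instead the minor chord native to E minor, so it takes the label iv.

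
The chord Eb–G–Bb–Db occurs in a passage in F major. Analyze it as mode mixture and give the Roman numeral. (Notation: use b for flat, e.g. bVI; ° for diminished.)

Eb is the lowered form of scale degree 7 in F major (the diatonic degree 7 is E). Diatonically F major has Edim (vii°) on that degree; Eb–G–Bb–Db is instead the dominant-seventh chord native to F minor, so it takes the label bVII7.

bVII7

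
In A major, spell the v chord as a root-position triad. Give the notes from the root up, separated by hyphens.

v is built on scale degree 5, which is E in both A major and its parallel. Stacking thirds in A minor on E gives E–G–B.

E-G-B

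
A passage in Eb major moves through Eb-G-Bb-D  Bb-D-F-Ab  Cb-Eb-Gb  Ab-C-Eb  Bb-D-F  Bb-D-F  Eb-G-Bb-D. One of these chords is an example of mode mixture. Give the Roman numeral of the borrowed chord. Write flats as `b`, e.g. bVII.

In Eb major the diatonic chords are Eb, Fm, Gm, Ab, Bb, Cm, Ddim. Eb–G–Bb–D = Ebmaj7, Bb–D–F–Ab = Bb7, Ab–C–Eb = Ab and Bb–D–F = Bb all belong to that set. Cb–Eb–Gb doesn't fit — on degree 6 Eb major would have Cm (vi). Cb is the degree-6 chord of Eb minor, so it is the borrowed bVI.

bVI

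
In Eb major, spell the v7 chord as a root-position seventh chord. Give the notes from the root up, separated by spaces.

The root, Bb, is scale degree 5 — the same note in Eb major and Eb minor; only the chord quality changes. In Eb minor the chord on Bb is Bb–Db–F–Ab.

Bb Db F Ab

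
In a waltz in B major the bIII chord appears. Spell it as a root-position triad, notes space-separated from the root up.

The root of bIII is the lowered 3rd degree: D# becomes D. In B minor the chord on D is D–F#–A.

D F# A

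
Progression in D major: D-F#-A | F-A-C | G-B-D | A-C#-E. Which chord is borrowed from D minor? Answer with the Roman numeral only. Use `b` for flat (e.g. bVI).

In D major the diatonic chords are D, Em, F#m, G, A, Bm, C#dim. D–F#–A = D, G–B–D = G and A–C#–E = A all belong to that set. F–A–C doesn't fit — on degree 3 D major would have F#m (iii). F is the degree-3 chord of D minor, so it is the borrowed bIII.

bIII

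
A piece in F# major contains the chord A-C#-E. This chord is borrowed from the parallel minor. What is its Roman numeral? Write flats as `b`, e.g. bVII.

In F# major scale degree 3 is A#; A is its lowered form, from F# minor. The diatonic chord on degree 3 would be A#m (iii), but A–C#–E is the major chord from F# minor. As a borrowed chord it is labeled bIII.

bIII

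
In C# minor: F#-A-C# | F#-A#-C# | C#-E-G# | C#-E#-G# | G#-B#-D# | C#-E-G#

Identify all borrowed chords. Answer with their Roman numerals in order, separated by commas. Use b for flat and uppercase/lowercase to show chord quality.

IV, I

The diatonic triads in C# minor (with V from harmonic minor) are C#m, D#dim, E, F#m, G#, A, B. F#–A–C# = F#m, C#–E–G# = C#m and G#–B#–D# = G# are all diatonic. But F#–A#–C# is foreign: the diatonic iv on degree 4 is F#m, whereas F# comes from C# major. It is labeled IV. C#–E#–G# doesn't fit — on degree 1 C# minor would have C#m (i). C# is the degree-1 chord of C# major, so it is the borrowed I.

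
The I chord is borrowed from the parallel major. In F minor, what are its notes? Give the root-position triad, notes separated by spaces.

F A C

I is built on scale degree 1, which is F in both F minor and its parallel. Stacking thirds in F major on F gives F–A–C.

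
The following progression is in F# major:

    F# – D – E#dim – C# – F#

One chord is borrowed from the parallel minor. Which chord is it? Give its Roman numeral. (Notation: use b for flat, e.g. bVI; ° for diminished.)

bVI

In F# major the diatonic chords are F#, G#m, A#m, B, C#, D#m, E#dim. Of the given chords, F#, E#dim and C# are diatonic. D (D–F#–A) doesn't fit — on degree 6 F# major would have D#m (vi). D is the degree-6 chord of F# minor, so it is the borrowed bVI.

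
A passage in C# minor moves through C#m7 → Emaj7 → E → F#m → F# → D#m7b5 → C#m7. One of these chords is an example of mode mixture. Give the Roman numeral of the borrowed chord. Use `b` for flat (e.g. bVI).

In C# minor (with V from harmonic minor) the diatonic chords are C#m, D#dim, E, F#m, G#, A, B. C#m7, Emaj7, E, F#m and D#m7b5 are all diatonic. F# (F#–A#–C#) doesn't fit — on degree 4 C# minor would have F#m (iv). F# is the degree-4 chord of C# major, so it is the borrowed IV.

IV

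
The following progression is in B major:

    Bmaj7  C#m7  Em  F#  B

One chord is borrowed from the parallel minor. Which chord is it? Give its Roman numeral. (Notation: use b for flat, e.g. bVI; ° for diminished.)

B major has the diatonic set B, C#m, D#m, E, F#, G#m, A#dim. Bmaj7, C#m7, F# and B are all diatonic. Em (E–G–B) doesn't fit — on degree 4 B major would have E (IV). Em is the degree-4 chord of B minor, so it is the borrowed iv.

iv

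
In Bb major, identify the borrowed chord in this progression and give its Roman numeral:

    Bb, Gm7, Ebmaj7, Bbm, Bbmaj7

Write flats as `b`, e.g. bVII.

i

Bb major has the diatonic set Bb, Cm, Dm, Eb, F, Gm, Adim. Bb, Gm7, Ebmaj7 and Bbmaj7 all belong to that set. Bbm (Bb–Db–F) is not: scale degree 1 in Bb major carries Bb (I). In Bb minor the chord on that degree is Bbm, so here it functions as i, borrowed from the parallel minor.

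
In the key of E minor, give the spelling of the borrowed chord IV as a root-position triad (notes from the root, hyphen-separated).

The root, A, is scale degree 4 — the same note in E minor and E major; only the chord quality changes. Stacking thirds in E major on A gives A–C#–E.

A-C#-E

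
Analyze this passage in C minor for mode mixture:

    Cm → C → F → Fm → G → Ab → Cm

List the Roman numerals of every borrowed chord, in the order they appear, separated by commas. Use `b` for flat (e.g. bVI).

I, IV

The diatonic triads in C minor (with V from harmonic minor) are Cm, Ddim, Eb, Fm, G, Ab, Bb. Cm, Fm, G and Ab all belong to that set. C (C–E–G) doesn't fit — on degree 1 C minor would have Cm (i). C is the degree-1 chord of C major, so it is the borrowed I. F (F–A–C) doesn't fit — on degree 4 C minor would have Fm (iv). F is the degree-4 chord of C major, so it is the borrowed IV.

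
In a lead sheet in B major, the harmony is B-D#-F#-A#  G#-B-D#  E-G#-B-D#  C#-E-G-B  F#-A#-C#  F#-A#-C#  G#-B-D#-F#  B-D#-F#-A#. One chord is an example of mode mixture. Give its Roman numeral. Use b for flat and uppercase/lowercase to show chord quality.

B major has the diatonic set B, C#m, D#m, E, F#, G#m, A#dim. Of the given chords, B–D#–F#–A# = Bmaj7, G#–B–D# = G#m, E–G#–B–D# = Emaj7, F#–A#–C# = F# and G#–B–D#–F# = G#m7 are diatonic. C#–E–G–B doesn't fit — on degree 2 B major would have C#m (ii). C#m7b5 is the degree-2 chord of B minor, so it is the borrowed iiø7.

iiø7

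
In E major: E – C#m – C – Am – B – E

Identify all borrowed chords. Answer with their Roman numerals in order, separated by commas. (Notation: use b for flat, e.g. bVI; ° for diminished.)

bVI, iv

In E major the diatonic chords are E, F#m, G#m, A, B, C#m, D#dim. E, C#m and B all belong to that set. C (C–E–G) is not: scale degree 6 in E major carries C#m (vi). In E minor the chord on that degree is C, so here it functions as bVI, borrowed from the parallel minor. But Am (A–C–E) is foreign: the diatonic IV on degree 4 is A, whereas Am comes from E minor. It is labeled iv.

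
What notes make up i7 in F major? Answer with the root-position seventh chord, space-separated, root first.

F Ab C Eb

The root, F, is scale degree 1 — the same note in F major and F minor; only the chord quality changes. Stacking thirds in F minor on F gives F–Ab–C–Eb.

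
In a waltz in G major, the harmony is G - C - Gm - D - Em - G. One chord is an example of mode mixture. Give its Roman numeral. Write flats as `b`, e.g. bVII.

In G major the diatonic chords are G, Am, Bm, C, D, Em, F#dim. G, C, D and Em all belong to that set. Gm (G–Bb–D) is not: scale degree 1 in G major carries G (I). In G minor the chord on that degree is Gm, so here it functions as i, borrowed from the parallel minor.

i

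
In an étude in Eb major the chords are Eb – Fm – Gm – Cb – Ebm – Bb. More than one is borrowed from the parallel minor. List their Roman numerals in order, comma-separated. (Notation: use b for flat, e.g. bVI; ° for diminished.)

In Eb major the diatonic chords are Eb, Fm, Gm, Ab, Bb, Cm, Ddim. Eb, Fm, Gm and Bb all belong to that set. But Cb (Cb–Eb–Gb) is foreign: the diatonic vi on degree 6 is Cm, whereas Cb comes from Eb minor. It is labeled bVI. Ebm (Eb–Gb–Bb) doesn't fit — on degree 1 Eb major would have Eb (I). Ebm is the degree-1 chord of Eb minor, so it is the borrowed i.

bVI, i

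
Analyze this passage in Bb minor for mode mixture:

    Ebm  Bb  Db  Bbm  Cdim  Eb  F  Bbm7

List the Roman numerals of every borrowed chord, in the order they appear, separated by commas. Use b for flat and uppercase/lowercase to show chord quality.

In Bb minor (with V from harmonic minor) the diatonic chords are Bbm, Cdim, Db, Ebm, F, Gb, Ab. Ebm, Db, Bbm, Cdim, F and Bbm7 all belong to that set. Bb (Bb–D–F) doesn't fit — on degree 1 Bb minor would have Bbm (i). Bb is the degree-1 chord of Bb major, so it is the borrowed I. Eb (Eb–G–Bb) doesn't fit — on degree 4 Bb minor would have Ebm (iv). Eb is the degree-4 chord of Bb major, so it is the borrowed IV.

I, IV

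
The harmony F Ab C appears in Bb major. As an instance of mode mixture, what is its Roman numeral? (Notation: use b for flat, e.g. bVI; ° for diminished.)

v

F is scale degree 5 in Bb major. F–Ab–C is a minor chord — the form found in Bb minor, not the diatonic V (F). Borrowed into Bb major it is written v.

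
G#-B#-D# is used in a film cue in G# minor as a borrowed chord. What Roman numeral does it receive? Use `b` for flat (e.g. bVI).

The root G# is the diatonic 1st degree of G# minor; the borrowing shows in the chord quality. G#–B#–D# is a major chord — the form found in G# major, not the diatonic i (G#m). Borrowed into G# minor it is written I.

I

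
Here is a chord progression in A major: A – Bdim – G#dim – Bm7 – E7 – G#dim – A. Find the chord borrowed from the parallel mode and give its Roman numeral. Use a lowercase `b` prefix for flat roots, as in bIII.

ii°

The diatonic triads in A major are A, Bm, C#m, D, E, F#m, G#dim. A, G#dim, Bm7 and E7 all belong to that set. Bdim (B–D–F) doesn't fit — on degree 2 A major would have Bm (ii). Bdim is the degree-2 chord of A minor, so it is the borrowed ii°.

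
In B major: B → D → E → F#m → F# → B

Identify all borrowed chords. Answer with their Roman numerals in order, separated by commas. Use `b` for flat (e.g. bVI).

The diatonic triads in B major are B, C#m, D#m, E, F#, G#m, A#dim. Of the given chords, B, E and F# are diatonic. D (D–F#–A) is not: scale degree 3 in B major carries D#m (iii). In B minor the chord on that degree is D, so here it functions as bIII, borrowed from the parallel minor. F#m (F#–A–C#) doesn't fit — on degree 5 B major would have F# (V). F#m is the degree-5 chord of B minor, so it is the borrowed v.

bIII, v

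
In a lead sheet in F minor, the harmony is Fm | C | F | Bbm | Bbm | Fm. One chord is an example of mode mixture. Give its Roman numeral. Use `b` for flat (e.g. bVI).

In F minor (with V from harmonic minor) the diatonic chords are Fm, Gdim, Ab, Bbm, C, Db, Eb. Fm, C and Bbm are all diatonic. But F (F–A–C) is foreign: the diatonic i on degree 1 is Fm, whereas F comes from F major. It is labeled I.

I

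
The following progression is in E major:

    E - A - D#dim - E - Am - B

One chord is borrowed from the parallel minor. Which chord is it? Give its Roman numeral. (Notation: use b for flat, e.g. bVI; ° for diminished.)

In E major the diatonic chords are E, F#m, G#m, A, B, C#m, D#dim. E, A, D#dim and B all belong to that set. Am (A–C–E) is not: scale degree 4 in E major carries A (IV). In E minor the chord on that degree is Am, so here it functions as iv, borrowed from the parallel minor.

iv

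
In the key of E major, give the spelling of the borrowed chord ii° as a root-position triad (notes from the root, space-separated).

F# A C

The root, F#, is scale degree 2 — the same note in E major and E minor; only the chord quality changes. Building the diminished chord from the parallel minor on F#: F#–A–C.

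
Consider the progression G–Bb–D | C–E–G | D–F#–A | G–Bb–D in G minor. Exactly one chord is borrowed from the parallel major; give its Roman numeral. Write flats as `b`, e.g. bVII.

IV

In G minor (with V from harmonic minor) the diatonic chords are Gm, Adim, Bb, Cm, D, Eb, F. Of the given chords, G–Bb–D = Gm and D–F#–A = D are diatonic. C–E–G doesn't fit — on degree 4 G minor would have Cm (iv). C is the degree-4 chord of G major, so it is the borrowed IV.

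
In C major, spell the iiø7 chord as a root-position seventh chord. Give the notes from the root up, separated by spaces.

iiø7 is built on scale degree 2, which is D in both C major and its parallel. In C minor the chord on D is D–F–Ab–C.

D F Ab C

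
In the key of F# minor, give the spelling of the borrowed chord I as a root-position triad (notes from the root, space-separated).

I is built on scale degree 1, which is F# in both F# minor and its parallel. In F# major the chord on F# is F#–A#–C#.

F# A# C#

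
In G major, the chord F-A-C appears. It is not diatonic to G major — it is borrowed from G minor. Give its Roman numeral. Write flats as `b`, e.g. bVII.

The root F is the lowered 7th scale degree — diatonically G major has F# there. Diatonically G major has F#dim (vii°) on that degree; F–A–C is instead the major chord native to G minor, so it takes the label bVII.

bVII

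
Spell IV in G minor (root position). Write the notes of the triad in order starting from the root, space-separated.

The root, C, is scale degree 4 — the same note in G minor and G major; only the chord quality changes. Stacking thirds in G major on C gives C–E–G.

C E G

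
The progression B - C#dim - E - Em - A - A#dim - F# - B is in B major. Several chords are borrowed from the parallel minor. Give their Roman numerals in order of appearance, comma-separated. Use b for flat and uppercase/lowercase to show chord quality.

The diatonic triads in B major are B, C#m, D#m, E, F#, G#m, A#dim. B, E, A#dim and F# are all diatonic. C#dim (C#–E–G) is not: scale degree 2 in B major carries C#m (ii). In B minor the chord on that degree is C#dim, so here it functions as ii°, borrowed from the parallel minor. But Em (E–G–B) is foreign: the diatonic IV on degree 4 is E, whereas Em comes from B minor. It is labeled iv. But A (A–C#–E) is foreign: the diatonic vii° on degree 7 is A#dim, whereas A comes from B minor. It is labeled bVII.

ii°, iv, bVII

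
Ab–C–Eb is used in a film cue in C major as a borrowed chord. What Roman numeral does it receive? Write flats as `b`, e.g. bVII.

In C major scale degree 6 is A; Ab is its lowered form, from C minor. Diatonically C major has Am (vi) on that degree; Ab–C–Eb is instead the major chord native to C minor, so it takes the label bVI.

bVI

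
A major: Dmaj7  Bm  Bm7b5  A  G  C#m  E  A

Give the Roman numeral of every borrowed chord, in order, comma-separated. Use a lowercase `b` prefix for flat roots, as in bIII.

iiø7, bVII

The diatonic triads in A major are A, Bm, C#m, D, E, F#m, G#dim. Of the given chords, Dmaj7, Bm, A, C#m and E are diatonic. But Bm7b5 (B–D–F–A) is foreign: the diatonic ii on degree 2 is Bm, whereas Bm7b5 comes from A minor. It is labeled iiø7. But G (G–B–D) is foreign: the diatonic vii° on degree 7 is G#dim, whereas G comes from A minor. It is labeled bVII.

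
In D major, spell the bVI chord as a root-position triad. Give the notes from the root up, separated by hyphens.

bVI is built on the lowered scale degree 6. In D major degree 6 is B; lowered it becomes Bb. In D minor the chord on Bb is Bb–D–F.

Bb-D-F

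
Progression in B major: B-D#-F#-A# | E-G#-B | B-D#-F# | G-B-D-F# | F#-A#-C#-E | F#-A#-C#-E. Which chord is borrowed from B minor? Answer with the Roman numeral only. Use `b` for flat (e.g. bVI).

bVImaj7

B major has the diatonic set B, C#m, D#m, E, F#, G#m, A#dim. Of the given chords, B–D#–F#–A# = Bmaj7, E–G#–B = E, B–D#–F# = B and F#–A#–C#–E = F#7 are diatonic. G–B–D–F# is not: scale degree 6 in B major carries G#m (vi). In B minor the chord on that degree is Gmaj7, so here it functions as bVImaj7, borrowed from the parallel minor.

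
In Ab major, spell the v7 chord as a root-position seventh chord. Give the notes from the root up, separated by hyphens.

Eb-Gb-Bb-Db

The root, Eb, is scale degree 5 — the same note in Ab major and Ab minor; only the chord quality changes. In Ab minor the chord on Eb is Eb–Gb–Bb–Db.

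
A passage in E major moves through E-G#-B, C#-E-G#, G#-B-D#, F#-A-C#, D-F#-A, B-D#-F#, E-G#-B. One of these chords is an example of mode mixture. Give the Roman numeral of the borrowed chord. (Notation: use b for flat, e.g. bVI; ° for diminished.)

bVII

E major has the diatonic set E, F#m, G#m, A, B, C#m, D#dim. E–G#–B = E, C#–E–G# = C#m, G#–B–D# = G#m, F#–A–C# = F#m and B–D#–F# = B all belong to that set. D–F#–A is not: scale degree 7 in E major carries D#dim (vii°). In E minor the chord on that degree is D, so here it functions as bVII, borrowed from the parallel minor.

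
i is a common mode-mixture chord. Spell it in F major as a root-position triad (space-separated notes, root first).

F Ab C

i is built on scale degree 1, which is F in both F major and its parallel. Building the minor chord from the parallel minor on F: F–Ab–C.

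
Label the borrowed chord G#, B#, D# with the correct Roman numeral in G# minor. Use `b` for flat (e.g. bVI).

The root G# is the diatonic 1st degree of G# minor; the borrowing shows in the chord quality. The diatonic chord on degree 1 would be G#m (i), but G#–B#–D# is the major chord from G# major. As a borrowed chord it is labeled I.

I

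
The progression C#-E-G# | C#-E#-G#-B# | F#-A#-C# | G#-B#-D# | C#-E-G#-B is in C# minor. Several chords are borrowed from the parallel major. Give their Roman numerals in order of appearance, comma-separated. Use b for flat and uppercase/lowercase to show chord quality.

C# minor has the diatonic set C#m, D#dim, E, F#m, G#, A, B (with V from harmonic minor). C#–E–G# = C#m, G#–B#–D# = G# and C#–E–G#–B = C#m7 all belong to that set. C#–E#–G#–B# doesn't fit — on degree 1 C# minor would have C#m (i). C#maj7 is the degree-1 chord of C# major, so it is the borrowed Imaj7. But F#–A#–C# is foreign: the diatonic iv on degree 4 is F#m, whereas F# comes from C# major. It is labeled IV.

Imaj7, IV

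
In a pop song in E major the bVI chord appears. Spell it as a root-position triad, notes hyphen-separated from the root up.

C-E-G

The root of bVI is the lowered 6th degree: C# becomes C. Stacking thirds in E minor on C gives C–E–G.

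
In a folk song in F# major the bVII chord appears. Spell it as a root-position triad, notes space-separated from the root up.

E G# B

The root of bVII is the lowered 7th degree: E# becomes E. Building the major chord from the parallel minor on E: E–G#–B.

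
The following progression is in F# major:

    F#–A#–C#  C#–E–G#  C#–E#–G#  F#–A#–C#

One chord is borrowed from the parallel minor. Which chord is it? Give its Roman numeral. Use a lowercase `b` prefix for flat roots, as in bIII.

The diatonic triads in F# major are F#, G#m, A#m, B, C#, D#m, E#dim. F#–A#–C# = F# and C#–E#–G# = C# both belong to that set. C#–E–G# is not: scale degree 5 in F# major carries C# (V). In F# minor the chord on that degree is C#m, so here it functions as v, borrowed from the parallel minor.

v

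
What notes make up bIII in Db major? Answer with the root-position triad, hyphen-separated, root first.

bIII is built on the lowered scale degree 3. In Db major degree 3 is F; lowered it becomes Fb. Stacking thirds in Db minor on Fb gives Fb–Ab–Cb.

Fb-Ab-Cb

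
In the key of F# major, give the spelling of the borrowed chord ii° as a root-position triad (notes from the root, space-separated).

The root, G#, is scale degree 2 — the same note in F# major and F# minor; only the chord quality changes. Stacking thirds in F# minor on G# gives G#–B–D.

G# B D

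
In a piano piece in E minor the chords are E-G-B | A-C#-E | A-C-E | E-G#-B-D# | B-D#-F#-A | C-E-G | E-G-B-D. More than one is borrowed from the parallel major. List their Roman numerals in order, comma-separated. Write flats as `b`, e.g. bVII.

IV, Imaj7

In E minor (with V from harmonic minor) the diatonic chords are Em, F#dim, G, Am, B, C, D. E–G–B = Em, A–C–E = Am, B–D#–F#–A = B7, C–E–G = C and E–G–B–D = Em7 are all diatonic. A–C#–E doesn't fit — on degree 4 E minor would have Am (iv). A is the degree-4 chord of E major, so it is the borrowed IV. E–G#–B–D# is not: scale degree 1 in E minor carries Em (i). In E major the chord on that degree is Emaj7, so here it functions as Imaj7, borrowed from the parallel major.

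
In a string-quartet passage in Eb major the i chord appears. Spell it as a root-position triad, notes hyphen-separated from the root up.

Eb-Gb-Bb

i is built on scale degree 1, which is Eb in both Eb major and its parallel. Stacking thirds in Eb minor on Eb gives Eb–Gb–Bb.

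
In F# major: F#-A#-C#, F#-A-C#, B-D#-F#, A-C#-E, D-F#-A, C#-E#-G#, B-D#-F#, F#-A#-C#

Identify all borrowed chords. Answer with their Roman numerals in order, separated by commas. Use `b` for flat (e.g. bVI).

i, bIII, bVI

F# major has the diatonic set F#, G#m, A#m, B, C#, D#m, E#dim. Of the given chords, F#–A#–C# = F#, B–D#–F# = B and C#–E#–G# = C# are diatonic. F#–A–C# is not: scale degree 1 in F# major carries F# (I). In F# minor the chord on that degree is F#m, so here it functions as i, borrowed from the parallel minor. But A–C#–E is foreign: the diatonic iii on degree 3 is A#m, whereas A comes from F# minor. It is labeled bIII. But D–F#–A is foreign: the diatonic vi on degree 6 is D#m, whereas D comes from F# minor. It is labeled bVI.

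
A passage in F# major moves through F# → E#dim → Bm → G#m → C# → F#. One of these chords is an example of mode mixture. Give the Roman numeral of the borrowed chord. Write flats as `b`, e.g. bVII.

iv

In F# major the diatonic chords are F#, G#m, A#m, B, C#, D#m, E#dim. F#, E#dim, G#m and C# are all diatonic. But Bm (B–D–F#) is foreign: the diatonic IV on degree 4 is B, whereas Bm comes from F# minor. It is labeled iv.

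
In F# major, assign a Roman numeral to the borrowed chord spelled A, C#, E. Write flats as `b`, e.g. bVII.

The root A is the lowered 3rd scale degree — diatonically F# major has A# there. The diatonic chord on degree 3 would be A#m (iii), but A–C#–E is the major chord from F# minor. As a borrowed chord it is labeled bIII.

bIII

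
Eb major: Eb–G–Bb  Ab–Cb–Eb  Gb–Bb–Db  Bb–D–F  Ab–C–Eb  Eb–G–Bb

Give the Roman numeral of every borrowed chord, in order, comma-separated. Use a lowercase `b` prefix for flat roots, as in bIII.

iv, bIII

In Eb major the diatonic chords are Eb, Fm, Gm, Ab, Bb, Cm, Ddim. Eb–G–Bb = Eb, Bb–D–F = Bb and Ab–C–Eb = Ab all belong to that set. Ab–Cb–Eb is not: scale degree 4 in Eb major carries Ab (IV). In Eb minor the chord on that degree is Abm, so here it functions as iv, borrowed from the parallel minor. Gb–Bb–Db doesn't fit — on degree 3 Eb major would have Gm (iii). Gb is the degree-3 chord of Eb minor, so it is the borrowed bIII.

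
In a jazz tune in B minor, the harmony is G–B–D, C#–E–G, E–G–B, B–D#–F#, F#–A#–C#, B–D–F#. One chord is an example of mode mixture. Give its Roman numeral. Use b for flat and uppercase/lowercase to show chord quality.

The diatonic triads in B minor (with V from harmonic minor) are Bm, C#dim, D, Em, F#, G, A. G–B–D = G, C#–E–G = C#dim, E–G–B = Em, F#–A#–C# = F# and B–D–F# = Bm all belong to that set. B–D#–F# is not: scale degree 1 in B minor carries Bm (i). In B major the chord on that degree is B, so here it functions as I, borrowed from the parallel major.

I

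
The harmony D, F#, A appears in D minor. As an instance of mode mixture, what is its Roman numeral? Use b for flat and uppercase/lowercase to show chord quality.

I

D is scale degree 1 in D minor. The diatonic chord on degree 1 would be Dm (i), but D–F#–A is the major chord from D major. As a borrowed chord it is labeled I.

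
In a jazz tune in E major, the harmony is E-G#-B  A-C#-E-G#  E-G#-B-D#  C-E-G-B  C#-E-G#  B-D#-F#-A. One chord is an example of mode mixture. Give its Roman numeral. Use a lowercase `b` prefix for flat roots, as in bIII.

The diatonic triads in E major are E, F#m, G#m, A, B, C#m, D#dim. E–G#–B = E, A–C#–E–G# = Amaj7, E–G#–B–D# = Emaj7, C#–E–G# = C#m and B–D#–F#–A = B7 all belong to that set. C–E–G–B doesn't fit — on degree 6 E major would have C#m (vi). Cmaj7 is the degree-6 chord of E minor, so it is the borrowed bVImaj7.

bVImaj7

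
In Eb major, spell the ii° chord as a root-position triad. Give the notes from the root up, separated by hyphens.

The root, F, is scale degree 2 — the same note in Eb major and Eb minor; only the chord quality changes. Building the diminished chord from the parallel minor on F: F–Ab–Cb.

F-Ab-Cb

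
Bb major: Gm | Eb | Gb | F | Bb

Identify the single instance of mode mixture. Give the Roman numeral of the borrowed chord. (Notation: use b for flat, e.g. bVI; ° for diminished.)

bVI

In Bb major the diatonic chords are Bb, Cm, Dm, Eb, F, Gm, Adim. Of the given chords, Gm, Eb, F and Bb are diatonic. Gb (Gb–Bb–Db) doesn't fit — on degree 6 Bb major would have Gm (vi). Gb is the degree-6 chord of Bb minor, so it is the borrowed bVI.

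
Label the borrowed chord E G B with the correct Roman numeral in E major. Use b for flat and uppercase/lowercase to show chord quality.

E is scale degree 1 in E major. E–G–B is a minor chord — the form found in E minor, not the diatonic I (E). Borrowed into E major it is written i.

i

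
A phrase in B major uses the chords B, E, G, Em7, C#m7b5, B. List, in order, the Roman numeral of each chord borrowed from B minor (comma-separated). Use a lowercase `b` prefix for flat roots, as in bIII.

B major has the diatonic set B, C#m, D#m, E, F#, G#m, A#dim. Of the given chords, B and E are diatonic. But G (G–B–D) is foreign: the diatonic vi on degree 6 is G#m, whereas G comes from B minor. It is labeled bVI. Em7 (E–G–B–D) is not: scale degree 4 in B major carries E (IV). In B minor the chord on that degree is Em7, so here it functions as iv7, borrowed from the parallel minor. C#m7b5 (C#–E–G–B) is not: scale degree 2 in B major carries C#m (ii). In B minor the chord on that degree is C#m7b5, so here it functions as iiø7, borrowed from the parallel minor.

bVI, iv7, iiø7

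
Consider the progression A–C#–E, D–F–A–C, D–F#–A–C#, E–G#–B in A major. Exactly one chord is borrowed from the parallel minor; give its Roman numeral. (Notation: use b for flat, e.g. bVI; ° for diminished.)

In A major the diatonic chords are A, Bm, C#m, D, E, F#m, G#dim. A–C#–E = A, D–F#–A–C# = Dmaj7 and E–G#–B = E are all diatonic. But D–F–A–C is foreign: the diatonic IV on degree 4 is D, whereas Dm7 comes from A minor. It is labeled iv7.

iv7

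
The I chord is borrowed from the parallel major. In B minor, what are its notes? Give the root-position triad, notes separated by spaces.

I is built on scale degree 1, which is B in both B minor and its parallel. Stacking thirds in B major on B gives B–D#–F#.

B D# F#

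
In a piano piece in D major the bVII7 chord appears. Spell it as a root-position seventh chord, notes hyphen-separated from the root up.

Scale degree 7 in D major is C#. bVII7 uses the lowered form, C, taken from D minor. Stacking thirds in D minor on C gives C–E–G–Bb.

C-E-G-Bb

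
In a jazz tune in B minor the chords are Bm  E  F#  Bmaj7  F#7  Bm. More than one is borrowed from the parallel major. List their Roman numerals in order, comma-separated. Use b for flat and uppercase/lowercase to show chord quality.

IV, Imaj7

The diatonic triads in B minor (with V from harmonic minor) are Bm, C#dim, D, Em, F#, G, A. Of the given chords, Bm, F# and F#7 are diatonic. E (E–G#–B) doesn't fit — on degree 4 B minor would have Em (iv). E is the degree-4 chord of B major, so it is the borrowed IV. But Bmaj7 (B–D#–F#–A#) is foreign: the diatonic i on degree 1 is Bm, whereas Bmaj7 comes from B major. It is labeled Imaj7.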